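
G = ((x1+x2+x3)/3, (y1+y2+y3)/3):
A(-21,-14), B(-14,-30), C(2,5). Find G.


Gx = (-21- 14+2)/3 = -33/3 = -11.0000
Gy = (-14- 30+5)/3 = -39/3 = -13.0000

G = (-11.0000, -13.0000)


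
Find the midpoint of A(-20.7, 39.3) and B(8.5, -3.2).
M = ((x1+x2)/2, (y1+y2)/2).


Mx = (-20.7 + 8.5)/2 = -12.2/2 = -6.1000
My = (39.3 - 3.2)/2 = 36.1/2 = 18.0500

(-6.1000, 18.0500)


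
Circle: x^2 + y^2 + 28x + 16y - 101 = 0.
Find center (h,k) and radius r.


h = -D/2 = -28/2 = -14
k = -E/2 = -16/2 = -8
r^2 = h^2 + k^2 - F = 196 + 64 + 101 = 361
r = 19

Center (-14, -8), radius = 19


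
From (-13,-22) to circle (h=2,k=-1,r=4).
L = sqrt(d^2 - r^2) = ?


d = sqrt((-13-2)^2 + (-22+ 1)^2) = sqrt(225+441) = 25.8070
L = sqrt(666.0000 - 16) = sqrt(650.0000) = 25.4951

25.4951


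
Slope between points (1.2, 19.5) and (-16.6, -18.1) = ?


dy = -18.1 - 19.5 = -37.6
dx = -16.6 - 1.2 = -17.8
m = -37.6/(-17.8) = 2.1124

m = 2.1124


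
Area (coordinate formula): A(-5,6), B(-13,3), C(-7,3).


-5*(3-3) = 0
-13*(3-6) = 39
-7*(6-3) = -21
sum = 18
Area = |18|/2 = 9.0000

9.0000 sq units


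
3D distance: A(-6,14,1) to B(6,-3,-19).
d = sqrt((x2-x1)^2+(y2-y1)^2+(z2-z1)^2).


dx=12, dy=-17, dz=-20
d = sqrt(144+289+400) = sqrt(833) = 28.8617

28.8617


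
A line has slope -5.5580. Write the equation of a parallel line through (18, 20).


Parallel lines have equal slopes.
m2 = -5.5580
b2 = 20 + 5.5580*18 = 120.0440

y = -5.5580x + 120.0440


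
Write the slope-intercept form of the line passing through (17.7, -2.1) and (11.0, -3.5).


m = (-1.4)/(-6.7) = 0.2090
b = y1 - m*x1 = -2.1 - (-1.4*17.7)/(-6.7) = -2.1 - 3.6985 = -5.7985

y = 0.2090x - 5.7985


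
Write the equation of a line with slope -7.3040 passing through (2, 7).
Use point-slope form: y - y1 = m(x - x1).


y - 7 = -7.3040(x - 2)
y = -7.3040x + 7 + 7.3040*2
y = -7.3040x + 21.6080

y = -7.3040x + 21.6080


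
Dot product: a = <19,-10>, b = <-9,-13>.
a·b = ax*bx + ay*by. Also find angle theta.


a·b = 19*(-9) - 10*(-13) = -171 + 130 = -41
|a| = sqrt(361+100) = 21.4709
|b| = sqrt(81+169) = 15.8114
cos(theta) = -41/(sqrt(461)*sqrt(250)) = -41/sqrt(115250) = -0.120771
theta = arccos(-41/sqrt(115250)) = 96.9366 degrees

a·b = -41, theta = 96.9366 deg


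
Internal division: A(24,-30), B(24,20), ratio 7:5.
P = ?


Px = (7*24 + 5*24)/12 = 288/12 = 24.0000
Py = (7*20 + 5*(-30))/12 = -10/12 = -0.8333

P = (24.0000, -0.8333)


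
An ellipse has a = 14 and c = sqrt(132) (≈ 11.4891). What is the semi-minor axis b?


b^2 = 14^2 - (sqrt(132))^2 = 196 - 132 = 64
b = sqrt(64) = 8

b = 8


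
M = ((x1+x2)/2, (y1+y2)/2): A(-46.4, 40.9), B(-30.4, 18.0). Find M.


Mx = (-46.4 - 30.4)/2 = -76.8/2 = -38.4000
My = (40.9 + 18.0)/2 = 58.9/2 = 29.4500

(-38.4000, 29.4500)


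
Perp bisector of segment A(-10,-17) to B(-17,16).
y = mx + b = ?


Midpoint = (-13.5, -0.5)
Slope of AB = dy/dx = 33/(-7) = -4.7143
Perp slope = -dx/dy = 7/33 = 0.2121
b = My - (perp slope)*Mx = -0.5 + (-7*(-13.5))/33 = -0.5 + 2.8636 = 2.3636

y = 0.2121x + 2.3636


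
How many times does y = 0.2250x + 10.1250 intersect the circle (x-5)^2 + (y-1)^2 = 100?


Substitute y = 0.2250x + 10.1250: (x-5)^2 + (0.2250x+10.1250-1)^2 = 100
Expand to Ax^2 + Bx + C = 0, where b-k = 9.125
A = 1+m^2 = 1.050625
B = 2(m(b-k) - h) = 2(0.2250*9.125 - 5) = -5.89375
C = h^2 + (b-k)^2 - r^2 = 25 + 83.265625 - 100 = 8.265625
disc = B^2-4AC = 34.7363 - 34.7363 = 0
disc = 0

1 intersection point (tangent)


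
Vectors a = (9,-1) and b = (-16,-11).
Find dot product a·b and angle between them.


a·b = 9*(-16) - 1*(-11) = -144 + 11 = -133
|a| = sqrt(81+1) = 9.0554
|b| = sqrt(256+121) = 19.4165
cos(theta) = -133/(sqrt(82)*sqrt(377)) = -133/sqrt(30914) = -0.756439
theta = arccos(-133/sqrt(30914)) = 139.1513 degrees

a·b = -133, theta = 139.1513 deg


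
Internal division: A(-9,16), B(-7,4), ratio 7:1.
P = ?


Px = (7*(-7) + 1*(-9))/8 = -58/8 = -7.2500
Py = (7*4 + 1*16)/8 = 44/8 = 5.5000

P = (-7.2500, 5.5000)


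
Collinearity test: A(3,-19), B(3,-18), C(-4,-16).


3*(-18+ 16) + 3*(-16+ 19) - 4*(-19+ 18)
= -6 + 9 + 4 = 7

No, not collinear (determinant = 7)


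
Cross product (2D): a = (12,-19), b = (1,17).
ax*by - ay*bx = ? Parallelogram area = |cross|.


cross = 12*17 + 19*1 = 204 + 19 = 223
Parallelogram area = |223| = 223

cross = 223, parallelogram area = 223


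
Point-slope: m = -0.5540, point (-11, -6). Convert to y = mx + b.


y + 6 = -0.5540(x + 11)
y = -0.5540x - 6 + 0.5540*(-11)
y = -0.5540x - 12.0940

y = -0.5540x - 12.0940


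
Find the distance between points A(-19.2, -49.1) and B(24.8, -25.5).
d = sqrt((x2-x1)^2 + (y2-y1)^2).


dx = 24.8 + 19.2 = 44.0
dy = -25.5 + 49.1 = 23.6
d = sqrt(1936.0 + 556.96) = sqrt(2492.96) = 49.9296

49.9296


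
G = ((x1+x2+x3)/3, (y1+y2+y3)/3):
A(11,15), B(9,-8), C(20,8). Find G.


Gx = (11+9+20)/3 = 40/3 = 13.3333
Gy = (15- 8+8)/3 = 15/3 = 5.0000

G = (13.3333, 5.0000)


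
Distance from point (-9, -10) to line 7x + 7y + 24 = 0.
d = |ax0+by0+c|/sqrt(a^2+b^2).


|7*(-9) + 7*(-10) + 24| = |-109| = 109
sqrt(49 + 49) = sqrt(98) = 9.8995
d = 109/sqrt(98) = 11.0107

11.0107


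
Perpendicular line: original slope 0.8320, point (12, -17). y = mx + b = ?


Perpendicular slope = -1/m1 = -1/0.8320 = -1.2019
b2 = y0 - m2*x0 = -17 + 12/0.8320 = -17 + 14.4231 = -2.5769

y = -1.2019x - 2.5769


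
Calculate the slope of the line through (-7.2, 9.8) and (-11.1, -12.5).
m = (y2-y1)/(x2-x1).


dy = -12.5 - 9.8 = -22.3
dx = -11.1 + 7.2 = -3.9
m = -22.3/(-3.9) = 5.7179

m = 5.7179


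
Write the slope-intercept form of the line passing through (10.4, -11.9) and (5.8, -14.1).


m = (-2.2)/(-4.6) = 0.4783
b = y1 - m*x1 = -11.9 - (-2.2*10.4)/(-4.6) = -11.9 - 4.9739 = -16.8739

y = 0.4783x - 16.8739


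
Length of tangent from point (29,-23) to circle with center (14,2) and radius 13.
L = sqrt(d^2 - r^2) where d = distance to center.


d = sqrt((29-14)^2 + (-23-2)^2) = sqrt(225+625) = 29.1548
L = sqrt(850.0000 - 169) = sqrt(681.0000) = 26.0960

26.0960


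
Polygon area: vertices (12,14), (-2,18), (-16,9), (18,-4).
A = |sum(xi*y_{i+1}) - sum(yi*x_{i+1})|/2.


sum(xi*y_{i+1}) = 12*18 - 2*9 - 16*(-4) + 18*14 = 514
sum(yi*x_{i+1}) = 14*(-2) + 18*(-16) + 9*18 - 4*12 = -202
Area = |514 + 202|/2 = 716/2 = 358.0000

358.0000 sq units


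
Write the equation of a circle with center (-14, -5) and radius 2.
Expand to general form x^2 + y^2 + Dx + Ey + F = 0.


(x+ 14)^2 + (y+ 5)^2 = 2^2
D = -2h = 28, E = -2k = 10
F = h^2+k^2-r^2 = 196+25-4 = 217

x^2 + y^2 + 28x + 10y + 217 = 0


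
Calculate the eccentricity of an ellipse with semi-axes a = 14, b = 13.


c = sqrt(196-169) = sqrt(27) = 5.1962
e = c/a = sqrt(27)/14 = 0.3712

e = 0.3712


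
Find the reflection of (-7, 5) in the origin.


Reflection rule for origin: (-x, -y)
(-7, 5) -> (7, -5)

(7, -5)


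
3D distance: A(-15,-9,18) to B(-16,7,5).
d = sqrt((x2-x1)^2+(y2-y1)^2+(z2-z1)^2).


dx=-1, dy=16, dz=-13
d = sqrt(1+256+169) = sqrt(426) = 20.6398

20.6398


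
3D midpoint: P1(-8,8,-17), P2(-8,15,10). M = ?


Mx = (-8- 8)/2 = -8.0000
My = (8+15)/2 = 11.5000
Mz = (-17+10)/2 = -3.5000

M = (-8.0000, 11.5000, -3.5000)


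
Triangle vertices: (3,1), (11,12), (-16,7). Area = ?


3*(12-7) = 15
11*(7-1) = 66
-16*(1-12) = 176
sum = 257
Area = |257|/2 = 128.5000

128.5000 sq units


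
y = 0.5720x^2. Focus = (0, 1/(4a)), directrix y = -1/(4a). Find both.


a = 0.5720
1/(4a) = 0.4371
Focus = (0, 0.4371)
Directrix: y = -0.4371

Focus = (0, 0.4371), Directrix: y = -0.4371


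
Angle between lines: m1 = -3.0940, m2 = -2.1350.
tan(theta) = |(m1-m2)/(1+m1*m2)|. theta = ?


m1-m2 = -0.959
1+m1*m2 = 7.60569
tan(theta) = |-0.959/7.60569| = 0.126090
theta = arctan(|-0.959/7.60569|) = 7.1865 degrees (acute angle)

7.1865 degrees


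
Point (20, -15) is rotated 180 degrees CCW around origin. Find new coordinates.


cos(180) = -1, sin(180) = 0
x' = 20*(-1) + 15*0 = -20
y' = 20*0 - 15*(-1) = 15

(-20, 15)


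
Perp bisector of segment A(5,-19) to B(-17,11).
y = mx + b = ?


Midpoint = (-6, -4)
Slope of AB = dy/dx = 30/(-22) = -1.3636
Perp slope = -dx/dy = 22/30 = 0.7333
b = My - (perp slope)*Mx = -4 + (-22*(-6))/30 = -4 + 4.4000 = 0.4000

y = 0.7333x + 0.4000


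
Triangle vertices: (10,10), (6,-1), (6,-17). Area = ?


10*(-1+ 17) = 160
6*(-17-10) = -162
6*(10+ 1) = 66
sum = 64
Area = |64|/2 = 32.0000

32.0000 sq units


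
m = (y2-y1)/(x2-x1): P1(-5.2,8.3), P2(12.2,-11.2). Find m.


dy = -11.2 - 8.3 = -19.5
dx = 12.2 + 5.2 = 17.4
m = -19.5/17.4 = -1.1207

m = -1.1207


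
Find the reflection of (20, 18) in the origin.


Reflection rule for origin: (-x, -y)
(20, 18) -> (-20, -18)

(-20, -18)


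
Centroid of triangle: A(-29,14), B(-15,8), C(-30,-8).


Gx = (-29- 15- 30)/3 = -74/3 = -24.6667
Gy = (14+8- 8)/3 = 14/3 = 4.6667

G = (-24.6667, 4.6667)


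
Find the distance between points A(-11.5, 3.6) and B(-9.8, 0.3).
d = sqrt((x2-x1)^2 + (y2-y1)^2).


dx = -9.8 + 11.5 = 1.7
dy = 0.3 - 3.6 = -3.3
d = sqrt(2.89 + 10.89) = sqrt(13.78) = 3.7121

3.7121


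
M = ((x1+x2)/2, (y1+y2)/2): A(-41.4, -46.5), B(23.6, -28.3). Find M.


Mx = (-41.4 + 23.6)/2 = -17.8/2 = -8.9000
My = (-46.5 - 28.3)/2 = -74.8/2 = -37.4000

(-8.9000, -37.4000)


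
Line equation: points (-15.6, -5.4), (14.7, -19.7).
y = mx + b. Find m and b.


m = (-14.3)/(30.3) = -0.4719
b = y1 - m*x1 = -5.4 - (-14.3*(-15.6))/(30.3) = -5.4 - 7.3624 = -12.7624

y = -0.4719x - 12.7624


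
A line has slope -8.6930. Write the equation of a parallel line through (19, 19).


Parallel lines have equal slopes.
m2 = -8.6930
b2 = 19 + 8.6930*19 = 184.1670

y = -8.6930x + 184.1670


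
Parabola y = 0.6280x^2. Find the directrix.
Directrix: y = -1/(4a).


a = 0.6280
1/(4a) = 0.3981
directrix: y = -0.3981 = -0.3981

y = -0.3981


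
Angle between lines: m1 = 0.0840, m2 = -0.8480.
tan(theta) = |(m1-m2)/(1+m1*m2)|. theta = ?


m1-m2 = 0.932
1+m1*m2 = 0.928768
tan(theta) = |0.932/0.928768| = 1.003480
theta = arctan(|0.932/0.928768|) = 45.0995 degrees (acute angle)

45.0995 degrees


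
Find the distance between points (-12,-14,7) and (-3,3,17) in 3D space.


dx=9, dy=17, dz=10
d = sqrt(81+289+100) = sqrt(470) = 21.6795

21.6795


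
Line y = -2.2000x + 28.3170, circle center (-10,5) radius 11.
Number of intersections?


Substitute y = -2.2000x + 28.3170: (x+ 10)^2 + (-2.2000x+28.3170-5)^2 = 121
Expand to Ax^2 + Bx + C = 0, where b-k = 23.317
A = 1+m^2 = 5.84
B = 2(m(b-k) - h) = 2(-2.2000*23.317 + 10) = -82.5948
C = h^2 + (b-k)^2 - r^2 = 100 + 543.682489 - 121 = 522.682489
disc = B^2-4AC = 6821.9010 - 12209.8629 = -5387.9619
disc < 0

0 intersection points


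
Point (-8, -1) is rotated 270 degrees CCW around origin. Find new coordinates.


cos(270) = 0, sin(270) = -1
x' = -8*0 + 1*(-1) = -1
y' = -8*(-1) - 1*0 = 8

(-1, 8)


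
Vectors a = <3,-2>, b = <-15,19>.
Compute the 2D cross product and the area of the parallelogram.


cross = 3*19 + 2*(-15) = 57 - 30 = 27
Parallelogram area = |27| = 27

cross = 27, parallelogram area = 27


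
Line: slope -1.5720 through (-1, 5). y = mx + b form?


y - 5 = -1.5720(x + 1)
y = -1.5720x + 5 + 1.5720*(-1)
y = -1.5720x + 3.4280

y = -1.5720x + 3.4280


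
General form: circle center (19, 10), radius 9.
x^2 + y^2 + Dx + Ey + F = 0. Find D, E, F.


(x-19)^2 + (y-10)^2 = 9^2
D = -2h = -38, E = -2k = -20
F = h^2+k^2-r^2 = 361+100-81 = 380

D = -38, E = -20, F = 380


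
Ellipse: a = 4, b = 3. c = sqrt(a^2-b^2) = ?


c^2 = 4^2 - 3^2 = 16 - 9 = 7
c = sqrt(7) = 2.6458

c = 2.6458


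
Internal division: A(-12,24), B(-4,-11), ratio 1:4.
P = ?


Px = (1*(-4) + 4*(-12))/5 = -52/5 = -10.4000
Py = (1*(-11) + 4*24)/5 = 85/5 = 17.0000

P = (-10.4000, 17.0000)


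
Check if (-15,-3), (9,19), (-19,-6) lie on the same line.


-15*(19+ 6) + 9*(-6+ 3) - 19*(-3-19)
= -375 - 27 + 418 = 16

No, not collinear (determinant = 16)


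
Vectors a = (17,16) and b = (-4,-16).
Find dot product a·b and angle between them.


a·b = 17*(-4) + 16*(-16) = -68 - 256 = -324
|a| = sqrt(289+256) = 23.3452
|b| = sqrt(16+256) = 16.4924
cos(theta) = -324/(sqrt(545)*sqrt(272)) = -324/sqrt(148240) = -0.841516
theta = arccos(-324/sqrt(148240)) = 147.3005 degrees

a·b = -324, theta = 147.3005 deg


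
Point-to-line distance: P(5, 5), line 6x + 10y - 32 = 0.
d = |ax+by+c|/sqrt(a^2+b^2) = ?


|6*5 + 10*5 - 32| = |48| = 48
sqrt(36 + 100) = sqrt(136) = 11.6619
d = 48/sqrt(136) = 4.1160

4.1160


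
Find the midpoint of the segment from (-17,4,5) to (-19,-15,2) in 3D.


Mx = (-17- 19)/2 = -18.0000
My = (4- 15)/2 = -5.5000
Mz = (5+2)/2 = 3.5000

M = (-18.0000, -5.5000, 3.5000)


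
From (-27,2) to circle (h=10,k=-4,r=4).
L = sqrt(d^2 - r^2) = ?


d = sqrt((-27-10)^2 + (2+ 4)^2) = sqrt(1369+36) = 37.4833
L = sqrt(1405.0000 - 16) = sqrt(1389.0000) = 37.2693

37.2693


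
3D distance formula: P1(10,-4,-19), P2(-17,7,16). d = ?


dx=-27, dy=11, dz=35
d = sqrt(729+121+1225) = sqrt(2075) = 45.5522

45.5522


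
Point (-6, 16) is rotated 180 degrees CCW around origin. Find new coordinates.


cos(180) = -1, sin(180) = 0
x' = -6*(-1) - 16*0 = 6
y' = -6*0 + 16*(-1) = -16

(6, -16)


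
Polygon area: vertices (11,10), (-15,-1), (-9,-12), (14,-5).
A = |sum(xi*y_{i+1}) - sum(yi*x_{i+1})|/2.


sum(xi*y_{i+1}) = 11*(-1) - 15*(-12) - 9*(-5) + 14*10 = 354
sum(yi*x_{i+1}) = 10*(-15) - 1*(-9) - 12*14 - 5*11 = -364
Area = |354 + 364|/2 = 718/2 = 359.0000

359.0000 sq units


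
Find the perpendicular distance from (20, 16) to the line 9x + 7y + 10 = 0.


|9*20 + 7*16 + 10| = |302| = 302
sqrt(81 + 49) = sqrt(130) = 11.4018
d = 302/sqrt(130) = 26.4872

26.4872


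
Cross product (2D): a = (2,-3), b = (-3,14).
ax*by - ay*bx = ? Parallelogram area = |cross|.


cross = 2*14 + 3*(-3) = 28 - 9 = 19
Parallelogram area = |19| = 19

cross = 19, parallelogram area = 19


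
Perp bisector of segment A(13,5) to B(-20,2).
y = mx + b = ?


Midpoint = (-3.5, 3.5)
Slope of AB = dy/dx = -3/(-33) = 0.0909
Perp slope = -dx/dy = -33/3 = -11.0000
b = My - (perp slope)*Mx = 3.5 + (-33*(-3.5))/(-3) = 3.5 - 38.5000 = -35.0000

y = -11.0000x - 35.0000


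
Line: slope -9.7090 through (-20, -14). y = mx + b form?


y + 14 = -9.7090(x + 20)
y = -9.7090x - 14 + 9.7090*(-20)
y = -9.7090x - 208.1800

y = -9.7090x - 208.1800


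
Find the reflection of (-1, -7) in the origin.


Reflection rule for origin: (-x, -y)
(-1, -7) -> (1, 7)

(1, 7)


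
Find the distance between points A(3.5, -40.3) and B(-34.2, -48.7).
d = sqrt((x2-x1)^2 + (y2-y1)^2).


dx = -34.2 - 3.5 = -37.7
dy = -48.7 + 40.3 = -8.4
d = sqrt(1421.29 + 70.56) = sqrt(1491.85) = 38.6245

38.6245


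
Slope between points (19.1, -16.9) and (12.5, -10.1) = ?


dy = -10.1 + 16.9 = 6.8
dx = 12.5 - 19.1 = -6.6
m = 6.8/(-6.6) = -1.0303

m = -1.0303


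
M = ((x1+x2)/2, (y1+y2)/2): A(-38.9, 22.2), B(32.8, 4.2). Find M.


Mx = (-38.9 + 32.8)/2 = -6.1/2 = -3.0500
My = (22.2 + 4.2)/2 = 26.4/2 = 13.2000

(-3.0500, 13.2000)


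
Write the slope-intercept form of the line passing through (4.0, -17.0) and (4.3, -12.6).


m = (4.4)/(0.3) = 14.6667
b = y1 - m*x1 = -17.0 - (4.4*4.0)/(0.3) = -17.0 - 58.6667 = -75.6667

y = 14.6667x - 75.6667


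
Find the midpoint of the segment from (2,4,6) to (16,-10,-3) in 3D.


Mx = (2+16)/2 = 9.0000
My = (4- 10)/2 = -3.0000
Mz = (6- 3)/2 = 1.5000

M = (9.0000, -3.0000, 1.5000)


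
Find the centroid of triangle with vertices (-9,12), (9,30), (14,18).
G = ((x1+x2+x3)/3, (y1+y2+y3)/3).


Gx = (-9+9+14)/3 = 14/3 = 4.6667
Gy = (12+30+18)/3 = 60/3 = 20.0000

G = (4.6667, 20.0000)


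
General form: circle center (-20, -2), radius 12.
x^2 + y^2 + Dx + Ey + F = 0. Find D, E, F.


(x+ 20)^2 + (y+ 2)^2 = 12^2
D = -2h = 40, E = -2k = 4
F = h^2+k^2-r^2 = 400+4-144 = 260

D = 40, E = 4, F = 260


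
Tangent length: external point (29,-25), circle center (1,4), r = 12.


d = sqrt((29-1)^2 + (-25-4)^2) = sqrt(784+841) = 40.3113
L = sqrt(1625.0000 - 144) = sqrt(1481.0000) = 38.4838

38.4838


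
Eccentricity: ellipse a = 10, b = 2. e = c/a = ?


c = sqrt(100-4) = sqrt(96) = 9.7980
e = c/a = sqrt(96)/10 = 0.9798

e = 0.9798


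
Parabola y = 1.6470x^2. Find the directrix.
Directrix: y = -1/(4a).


a = 1.6470
1/(4a) = 0.1518
directrix: y = -0.1518 = -0.1518

y = -0.1518


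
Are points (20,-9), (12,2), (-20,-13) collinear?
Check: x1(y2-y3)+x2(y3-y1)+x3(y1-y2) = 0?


20*(2+ 13) + 12*(-13+ 9) - 20*(-9-2)
= 300 - 48 + 220 = 472

No, not collinear (determinant = 472)


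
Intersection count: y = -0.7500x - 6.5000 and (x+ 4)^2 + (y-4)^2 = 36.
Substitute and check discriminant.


Substitute y = -0.7500x - 6.5000: (x+ 4)^2 + (-0.7500x- 6.5000-4)^2 = 36
Expand to Ax^2 + Bx + C = 0, where b-k = -10.5
A = 1+m^2 = 1.5625
B = 2(m(b-k) - h) = 2(-0.7500*(-10.5) + 4) = 23.75
C = h^2 + (b-k)^2 - r^2 = 16 + 110.25 - 36 = 90.25
disc = B^2-4AC = 564.0625 - 564.0625 = 0
disc = 0

1 intersection point (tangent)


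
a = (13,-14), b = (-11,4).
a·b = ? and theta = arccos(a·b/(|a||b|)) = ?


a·b = 13*(-11) - 14*4 = -143 - 56 = -199
|a| = sqrt(169+196) = 19.1050
|b| = sqrt(121+16) = 11.7047
cos(theta) = -199/(sqrt(365)*sqrt(137)) = -199/sqrt(50005) = -0.889911
theta = arccos(-199/sqrt(50005)) = 152.8620 degrees

a·b = -199, theta = 152.8620 deg


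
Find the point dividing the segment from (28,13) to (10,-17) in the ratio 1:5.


Px = (1*10 + 5*28)/6 = 150/6 = 25.0000
Py = (1*(-17) + 5*13)/6 = 48/6 = 8.0000

P = (25.0000, 8.0000)


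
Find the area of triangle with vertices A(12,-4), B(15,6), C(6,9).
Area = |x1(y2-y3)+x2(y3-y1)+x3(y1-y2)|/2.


12*(6-9) = -36
15*(9+ 4) = 195
6*(-4-6) = -60
sum = 99
Area = |99|/2 = 49.5000

49.5000 sq units


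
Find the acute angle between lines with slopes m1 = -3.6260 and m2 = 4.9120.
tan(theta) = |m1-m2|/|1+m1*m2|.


m1-m2 = -8.538
1+m1*m2 = -16.810912
tan(theta) = |-8.538/(-16.810912)| = 0.507884
theta = arctan(|-8.538/(-16.810912)|) = 26.9253 degrees (acute angle)

26.9253 degrees


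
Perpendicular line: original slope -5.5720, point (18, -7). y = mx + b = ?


Perpendicular slope = -1/m1 = -1/(-5.5720) = 0.1795
b2 = y0 - m2*x0 = -7 + 18/(-5.5720) = -7 - 3.2304 = -10.2304

y = 0.1795x - 10.2304


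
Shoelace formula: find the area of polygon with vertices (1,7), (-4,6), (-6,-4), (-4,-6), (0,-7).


sum(xi*y_{i+1}) = 1*6 - 4*(-4) - 6*(-6) - 4*(-7) + 0*7 = 86
sum(yi*x_{i+1}) = 7*(-4) + 6*(-6) - 4*(-4) - 6*0 - 7*1 = -55
Area = |86 + 55|/2 = 141/2 = 70.5000

70.5000 sq units


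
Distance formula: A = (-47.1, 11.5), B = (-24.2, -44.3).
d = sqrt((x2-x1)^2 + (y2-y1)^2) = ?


dx = -24.2 + 47.1 = 22.9
dy = -44.3 - 11.5 = -55.8
d = sqrt(524.41 + 3113.64) = sqrt(3638.05) = 60.3162

60.3162


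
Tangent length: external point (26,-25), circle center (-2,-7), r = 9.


d = sqrt((26+ 2)^2 + (-25+ 7)^2) = sqrt(784+324) = 33.2866
L = sqrt(1108.0000 - 81) = sqrt(1027.0000) = 32.0468

32.0468


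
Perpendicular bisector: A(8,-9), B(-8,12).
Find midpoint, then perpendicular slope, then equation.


Midpoint = (0, 1.5)
Slope of AB = dy/dx = 21/(-16) = -1.3125
Perp slope = -dx/dy = 16/21 = 0.7619
b = My - (perp slope)*Mx = 1.5 + (-16*0)/21 = 1.5 + 0 = 1.5000

y = 0.7619x + 1.5000


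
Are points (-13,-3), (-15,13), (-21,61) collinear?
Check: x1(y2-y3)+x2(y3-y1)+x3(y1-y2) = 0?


-13*(13-61) - 15*(61+ 3) - 21*(-3-13)
= 624 - 960 + 336 = 0

Yes, collinear (determinant = 0)


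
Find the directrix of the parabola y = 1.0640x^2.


a = 1.0640
1/(4a) = 0.2350
directrix: y = -0.2350 = -0.2350

y = -0.2350


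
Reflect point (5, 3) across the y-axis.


Reflection rule for y-axis: (-x, y)
(5, 3) -> (-5, 3)

(-5, 3)


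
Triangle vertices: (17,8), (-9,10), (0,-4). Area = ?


17*(10+ 4) = 238
-9*(-4-8) = 108
0*(8-10) = 0
sum = 346
Area = |346|/2 = 173.0000

173.0000 sq units


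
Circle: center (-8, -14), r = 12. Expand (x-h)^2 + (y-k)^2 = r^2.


(x+ 8)^2 + (y+ 14)^2 = 12^2
D = -2h = 16, E = -2k = 28
F = h^2+k^2-r^2 = 64+196-144 = 116

x^2 + y^2 + 16x + 28y + 116 = 0


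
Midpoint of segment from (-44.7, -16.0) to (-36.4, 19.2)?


Mx = (-44.7 - 36.4)/2 = -81.1/2 = -40.5500
My = (-16.0 + 19.2)/2 = 3.2/2 = 1.6000

(-40.5500, 1.6000)


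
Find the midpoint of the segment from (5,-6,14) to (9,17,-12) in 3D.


Mx = (5+9)/2 = 7.0000
My = (-6+17)/2 = 5.5000
Mz = (14- 12)/2 = 1.0000

M = (7.0000, 5.5000, 1.0000)


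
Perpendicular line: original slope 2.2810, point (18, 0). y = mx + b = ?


Perpendicular slope = -1/m1 = -1/2.2810 = -0.4384
b2 = y0 - m2*x0 = 0 + 18/2.2810 = 0 + 7.8913 = 7.8913

y = -0.4384x + 7.8913


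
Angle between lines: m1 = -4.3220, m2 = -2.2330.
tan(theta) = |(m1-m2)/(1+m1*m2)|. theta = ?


m1-m2 = -2.089
1+m1*m2 = 10.651026
tan(theta) = |-2.089/10.651026| = 0.196131
theta = arctan(|-2.089/10.651026|) = 11.0966 degrees (acute angle)

11.0966 degrees


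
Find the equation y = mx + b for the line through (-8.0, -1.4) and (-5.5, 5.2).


m = (6.6)/(2.5) = 2.6400
b = y1 - m*x1 = -1.4 - (6.6*(-8.0))/(2.5) = -1.4 + 21.1200 = 19.7200

y = 2.6400x + 19.7200


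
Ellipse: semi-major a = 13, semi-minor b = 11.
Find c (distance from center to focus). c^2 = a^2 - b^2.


c^2 = 13^2 - 11^2 = 169 - 121 = 48
c = sqrt(48) = 6.9282

c = 6.9282


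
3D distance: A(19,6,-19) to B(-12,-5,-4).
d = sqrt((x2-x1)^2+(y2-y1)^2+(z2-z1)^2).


dx=-31, dy=-11, dz=15
d = sqrt(961+121+225) = sqrt(1307) = 36.1525

36.1525


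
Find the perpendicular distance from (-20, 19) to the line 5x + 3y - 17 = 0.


|5*(-20) + 3*19 - 17| = |-60| = 60
sqrt(25 + 9) = sqrt(34) = 5.8310
d = 60/sqrt(34) = 10.2899

10.2899


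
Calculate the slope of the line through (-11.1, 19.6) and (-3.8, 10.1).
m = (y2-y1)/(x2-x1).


dy = 10.1 - 19.6 = -9.5
dx = -3.8 + 11.1 = 7.3
m = -9.5/7.3 = -1.3014

m = -1.3014


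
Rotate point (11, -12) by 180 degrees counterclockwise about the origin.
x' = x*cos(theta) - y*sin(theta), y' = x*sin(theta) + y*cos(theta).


cos(180) = -1, sin(180) = 0
x' = 11*(-1) + 12*0 = -11
y' = 11*0 - 12*(-1) = 12

(-11, 12)


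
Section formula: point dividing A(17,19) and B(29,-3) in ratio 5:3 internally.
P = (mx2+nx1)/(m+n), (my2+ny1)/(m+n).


Px = (5*29 + 3*17)/8 = 196/8 = 24.5000
Py = (5*(-3) + 3*19)/8 = 42/8 = 5.2500

P = (24.5000, 5.2500)


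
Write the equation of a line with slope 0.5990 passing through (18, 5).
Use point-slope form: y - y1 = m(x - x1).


y - 5 = 0.5990(x - 18)
y = 0.5990x + 5 - 0.5990*18
y = 0.5990x - 5.7820

y = 0.5990x - 5.7820


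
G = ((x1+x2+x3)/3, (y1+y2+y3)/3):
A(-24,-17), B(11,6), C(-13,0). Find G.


Gx = (-24+11- 13)/3 = -26/3 = -8.6667
Gy = (-17+6+0)/3 = -11/3 = -3.6667

G = (-8.6667, -3.6667)


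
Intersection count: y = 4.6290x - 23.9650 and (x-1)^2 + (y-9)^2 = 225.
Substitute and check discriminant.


Substitute y = 4.6290x - 23.9650: (x-1)^2 + (4.6290x- 23.9650-9)^2 = 225
Expand to Ax^2 + Bx + C = 0, where b-k = -32.965
A = 1+m^2 = 22.427641
B = 2(m(b-k) - h) = 2(4.6290*(-32.965) - 1) = -307.18997
C = h^2 + (b-k)^2 - r^2 = 1 + 1086.691225 - 225 = 862.691225
disc = B^2-4AC = 94365.6777 - 77392.5164 = 16973.1613
disc > 0

2 intersection points


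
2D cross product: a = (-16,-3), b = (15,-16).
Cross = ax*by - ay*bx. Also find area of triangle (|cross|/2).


cross = -16*(-16) + 3*15 = 256 + 45 = 301
Triangle area = |301|/2 = 301/2 = 150.5000

cross = 301, triangle area = 150.5000


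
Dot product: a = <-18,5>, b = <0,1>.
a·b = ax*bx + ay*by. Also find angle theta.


a·b = -18*0 + 5*1 = 0 + 5 = 5
|a| = sqrt(324+25) = 18.6815
|b| = sqrt(0+1) = 1.0000
cos(theta) = 5/(sqrt(349)*sqrt(1)) = 5/sqrt(349) = 0.267644
theta = arccos(5/sqrt(349)) = 74.4759 degrees

a·b = 5, theta = 74.4759 deg


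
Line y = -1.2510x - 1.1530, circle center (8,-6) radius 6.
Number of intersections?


Substitute y = -1.2510x - 1.1530: (x-8)^2 + (-1.2510x- 1.1530+ 6)^2 = 36
Expand to Ax^2 + Bx + C = 0, where b-k = 4.847
A = 1+m^2 = 2.565001
B = 2(m(b-k) - h) = 2(-1.2510*4.847 - 8) = -28.127194
C = h^2 + (b-k)^2 - r^2 = 64 + 23.493409 - 36 = 51.493409
disc = B^2-4AC = 791.1390 - 528.3226 = 262.8164
disc > 0

2 intersection points


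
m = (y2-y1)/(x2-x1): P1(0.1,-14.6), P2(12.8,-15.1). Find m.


dy = -15.1 + 14.6 = -0.5
dx = 12.8 - 0.1 = 12.7
m = -0.5/12.7 = -0.0394

m = -0.0394


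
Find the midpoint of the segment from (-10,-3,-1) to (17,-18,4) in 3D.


Mx = (-10+17)/2 = 3.5000
My = (-3- 18)/2 = -10.5000
Mz = (-1+4)/2 = 1.5000

M = (3.5000, -10.5000, 1.5000)


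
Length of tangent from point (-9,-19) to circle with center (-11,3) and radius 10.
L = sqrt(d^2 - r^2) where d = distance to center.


d = sqrt((-9+ 11)^2 + (-19-3)^2) = sqrt(4+484) = 22.0907
L = sqrt(488.0000 - 100) = sqrt(388.0000) = 19.6977

19.6977


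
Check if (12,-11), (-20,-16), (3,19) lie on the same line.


12*(-16-19) - 20*(19+ 11) + 3*(-11+ 16)
= -420 - 600 + 15 = -1005

No, not collinear (determinant = -1005)


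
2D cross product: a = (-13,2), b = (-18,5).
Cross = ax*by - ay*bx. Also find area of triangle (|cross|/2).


cross = -13*5 - 2*(-18) = -65 + 36 = -29
Triangle area = |-29|/2 = 29/2 = 14.5000

cross = -29, triangle area = 14.5000


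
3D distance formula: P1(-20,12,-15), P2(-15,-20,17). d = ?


dx=5, dy=-32, dz=32
d = sqrt(25+1024+1024) = sqrt(2073) = 45.5302

45.5302


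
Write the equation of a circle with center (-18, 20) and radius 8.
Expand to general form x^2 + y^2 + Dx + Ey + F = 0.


(x+ 18)^2 + (y-20)^2 = 8^2
D = -2h = 36, E = -2k = -40
F = h^2+k^2-r^2 = 324+400-64 = 660

x^2 + y^2 + 36x - 40y + 660 = 0


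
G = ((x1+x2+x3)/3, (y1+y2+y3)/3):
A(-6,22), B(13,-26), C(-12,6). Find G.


Gx = (-6+13- 12)/3 = -5/3 = -1.6667
Gy = (22- 26+6)/3 = 2/3 = 0.6667

G = (-1.6667, 0.6667)


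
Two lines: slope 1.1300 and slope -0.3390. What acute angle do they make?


m1-m2 = 1.469
1+m1*m2 = 0.61693
tan(theta) = |1.469/0.61693| = 2.381145
theta = arctan(|1.469/0.61693|) = 67.2193 degrees (acute angle)

67.2193 degrees


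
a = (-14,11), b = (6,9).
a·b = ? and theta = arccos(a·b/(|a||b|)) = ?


a·b = -14*6 + 11*9 = -84 + 99 = 15
|a| = sqrt(196+121) = 17.8045
|b| = sqrt(36+81) = 10.8167
cos(theta) = 15/(sqrt(317)*sqrt(117)) = 15/sqrt(37089) = 0.077888
theta = arccos(15/sqrt(37089)) = 85.5328 degrees

a·b = 15, theta = 85.5328 deg


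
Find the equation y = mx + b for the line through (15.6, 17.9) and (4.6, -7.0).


m = (-24.9)/(-11.0) = 2.2636
b = y1 - m*x1 = 17.9 - (-24.9*15.6)/(-11.0) = 17.9 - 35.3127 = -17.4127

y = 2.2636x - 17.4127


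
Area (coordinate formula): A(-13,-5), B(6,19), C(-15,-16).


-13*(19+ 16) = -455
6*(-16+ 5) = -66
-15*(-5-19) = 360
sum = -161
Area = |-161|/2 = 80.5000

80.5000 sq units


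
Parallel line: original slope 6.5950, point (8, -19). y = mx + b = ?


Parallel lines have equal slopes.
m2 = 6.5950
b2 = -19 - 6.5950*8 = -71.7600

y = 6.5950x - 71.7600


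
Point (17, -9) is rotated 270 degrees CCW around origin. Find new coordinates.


cos(270) = 0, sin(270) = -1
x' = 17*0 + 9*(-1) = -9
y' = 17*(-1) - 9*0 = -17

(-9, -17)


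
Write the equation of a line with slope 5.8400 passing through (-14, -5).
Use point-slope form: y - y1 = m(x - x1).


y + 5 = 5.8400(x + 14)
y = 5.8400x - 5 - 5.8400*(-14)
y = 5.8400x + 76.7600

y = 5.8400x + 76.7600


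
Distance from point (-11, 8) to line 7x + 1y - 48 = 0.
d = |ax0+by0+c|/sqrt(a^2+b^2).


|7*(-11) + 1*8 - 48| = |-117| = 117
sqrt(49 + 1) = sqrt(50) = 7.0711
d = 117/sqrt(50) = 16.5463

16.5463


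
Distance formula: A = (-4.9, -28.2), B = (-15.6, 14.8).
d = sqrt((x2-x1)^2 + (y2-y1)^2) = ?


dx = -15.6 + 4.9 = -10.7
dy = 14.8 + 28.2 = 43.0
d = sqrt(114.49 + 1849.0) = sqrt(1963.49) = 44.3113

44.3113


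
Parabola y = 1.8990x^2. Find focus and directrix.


a = 1.8990
1/(4a) = 0.1316
Focus = (0, 0.1316)
Directrix: y = -0.1316

Focus = (0, 0.1316), Directrix: y = -0.1316


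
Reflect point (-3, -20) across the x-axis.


Reflection rule for x-axis: (x, -y)
(-3, -20) -> (-3, 20)

(-3, 20)


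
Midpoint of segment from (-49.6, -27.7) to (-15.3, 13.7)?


Mx = (-49.6 - 15.3)/2 = -64.9/2 = -32.4500
My = (-27.7 + 13.7)/2 = -14.0/2 = -7.0000

(-32.4500, -7.0000)


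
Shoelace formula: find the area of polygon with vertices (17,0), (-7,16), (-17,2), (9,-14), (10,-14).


sum(xi*y_{i+1}) = 17*16 - 7*2 - 17*(-14) + 9*(-14) + 10*0 = 370
sum(yi*x_{i+1}) = 0*(-7) + 16*(-17) + 2*9 - 14*10 - 14*17 = -632
Area = |370 + 632|/2 = 1002/2 = 501.0000

501.0000 sq units


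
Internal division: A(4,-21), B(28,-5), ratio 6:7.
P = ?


Px = (6*28 + 7*4)/13 = 196/13 = 15.0769
Py = (6*(-5) + 7*(-21))/13 = -177/13 = -13.6154

P = (15.0769, -13.6154)


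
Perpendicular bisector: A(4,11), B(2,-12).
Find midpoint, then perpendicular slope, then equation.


Midpoint = (3, -0.5)
Slope of AB = dy/dx = -23/(-2) = 11.5000
Perp slope = -dx/dy = -2/23 = -0.0870
b = My - (perp slope)*Mx = -0.5 + (-2*3)/(-23) = -0.5 + 0.2609 = -0.2391

y = -0.0870x - 0.2391


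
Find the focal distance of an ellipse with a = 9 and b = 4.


c^2 = 9^2 - 4^2 = 81 - 16 = 65
c = sqrt(65) = 8.0623

c = 8.0623


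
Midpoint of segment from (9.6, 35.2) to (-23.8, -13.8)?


Mx = (9.6 - 23.8)/2 = -14.2/2 = -7.1000
My = (35.2 - 13.8)/2 = 21.4/2 = 10.7000

(-7.1000, 10.7000)


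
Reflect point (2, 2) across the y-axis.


Reflection rule for y-axis: (-x, y)
(2, 2) -> (-2, 2)

(-2, 2)


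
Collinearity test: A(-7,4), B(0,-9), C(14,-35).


-7*(-9+ 35) + 0*(-35-4) + 14*(4+ 9)
= -182 + 0 + 182 = 0

Yes, collinear (determinant = 0)


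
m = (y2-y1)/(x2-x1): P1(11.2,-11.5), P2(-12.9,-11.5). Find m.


dy = -11.5 + 11.5 = 0.0
dx = -12.9 - 11.2 = -24.1
m = 0.0/(-24.1) = 0

m = 0


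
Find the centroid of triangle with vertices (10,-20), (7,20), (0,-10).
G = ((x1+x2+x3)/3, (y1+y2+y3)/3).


Gx = (10+7+0)/3 = 17/3 = 5.6667
Gy = (-20+20- 10)/3 = -10/3 = -3.3333

G = (5.6667, -3.3333)


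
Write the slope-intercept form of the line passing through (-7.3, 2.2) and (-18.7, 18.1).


m = (15.9)/(-11.4) = -1.3947
b = y1 - m*x1 = 2.2 - (15.9*(-7.3))/(-11.4) = 2.2 - 10.1816 = -7.9816

y = -1.3947x - 7.9816


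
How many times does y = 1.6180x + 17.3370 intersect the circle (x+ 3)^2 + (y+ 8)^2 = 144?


Substitute y = 1.6180x + 17.3370: (x+ 3)^2 + (1.6180x+17.3370+ 8)^2 = 144
Expand to Ax^2 + Bx + C = 0, where b-k = 25.337
A = 1+m^2 = 3.617924
B = 2(m(b-k) - h) = 2(1.6180*25.337 + 3) = 87.990532
C = h^2 + (b-k)^2 - r^2 = 9 + 641.963569 - 144 = 506.963569
disc = B^2-4AC = 7742.3337 - 7336.6227 = 405.7110
disc > 0

2 intersection points


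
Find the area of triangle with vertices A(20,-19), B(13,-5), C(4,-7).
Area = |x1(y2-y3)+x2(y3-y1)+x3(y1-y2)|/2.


20*(-5+ 7) = 40
13*(-7+ 19) = 156
4*(-19+ 5) = -56
sum = 140
Area = |140|/2 = 70.0000

70.0000 sq units


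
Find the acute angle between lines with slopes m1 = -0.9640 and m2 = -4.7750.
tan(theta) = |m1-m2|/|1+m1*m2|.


m1-m2 = 3.811
1+m1*m2 = 5.6031
tan(theta) = |3.811/5.6031| = 0.680159
theta = arctan(|3.811/5.6031|) = 34.2219 degrees (acute angle)

34.2219 degrees


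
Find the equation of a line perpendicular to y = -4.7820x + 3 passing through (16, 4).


Perpendicular slope = -1/m1 = -1/(-4.7820) = 0.2091
b2 = y0 - m2*x0 = 4 + 16/(-4.7820) = 4 - 3.3459 = 0.6541

y = 0.2091x + 0.6541


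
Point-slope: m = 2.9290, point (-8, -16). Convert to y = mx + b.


y + 16 = 2.9290(x + 8)
y = 2.9290x - 16 - 2.9290*(-8)
y = 2.9290x + 7.4320

y = 2.9290x + 7.4320


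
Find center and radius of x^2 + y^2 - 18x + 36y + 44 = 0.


h = -D/2 = 18/2 = 9
k = -E/2 = -36/2 = -18
r^2 = h^2 + k^2 - F = 81 + 324 - 44 = 361
r = 19

Center (9, -18), radius = 19


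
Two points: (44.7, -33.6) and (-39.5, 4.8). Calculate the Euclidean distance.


dx = -39.5 - 44.7 = -84.2
dy = 4.8 + 33.6 = 38.4
d = sqrt(7089.64 + 1474.56) = sqrt(8564.2) = 92.5430

92.5430


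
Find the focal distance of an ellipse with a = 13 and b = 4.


c^2 = 13^2 - 4^2 = 169 - 16 = 153
c = sqrt(153) = 12.3693

c = 12.3693


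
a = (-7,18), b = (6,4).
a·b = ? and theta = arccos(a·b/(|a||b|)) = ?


a·b = -7*6 + 18*4 = -42 + 72 = 30
|a| = sqrt(49+324) = 19.3132
|b| = sqrt(36+16) = 7.2111
cos(theta) = 30/(sqrt(373)*sqrt(52)) = 30/sqrt(19396) = 0.215410
theta = arccos(30/sqrt(19396)) = 77.5604 degrees

a·b = 30, theta = 77.5604 deg


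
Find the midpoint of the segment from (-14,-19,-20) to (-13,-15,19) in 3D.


Mx = (-14- 13)/2 = -13.5000
My = (-19- 15)/2 = -17.0000
Mz = (-20+19)/2 = -0.5000

M = (-13.5000, -17.0000, -0.5000)


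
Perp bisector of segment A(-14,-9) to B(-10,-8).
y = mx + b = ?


Midpoint = (-12, -8.5)
Slope of AB = dy/dx = 1/4 = 0.2500
Perp slope = -dx/dy = -4/1 = -4.0000
b = My - (perp slope)*Mx = -8.5 + (4*(-12))/1 = -8.5 - 48.0000 = -56.5000

y = -4.0000x - 56.5000


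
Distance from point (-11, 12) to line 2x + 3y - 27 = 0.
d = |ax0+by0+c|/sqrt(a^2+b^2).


|2*(-11) + 3*12 - 27| = |-13| = 13
sqrt(4 + 9) = sqrt(13) = 3.6056
d = 13/sqrt(13) = 3.6056

3.6056


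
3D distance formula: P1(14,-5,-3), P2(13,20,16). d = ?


dx=-1, dy=25, dz=19
d = sqrt(1+625+361) = sqrt(987) = 31.4166

31.4166


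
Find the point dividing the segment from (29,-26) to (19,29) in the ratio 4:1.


Px = (4*19 + 1*29)/5 = 105/5 = 21.0000
Py = (4*29 + 1*(-26))/5 = 90/5 = 18.0000

P = (21.0000, 18.0000)


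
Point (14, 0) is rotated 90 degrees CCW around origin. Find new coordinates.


cos(90) = 0, sin(90) = 1
x' = 14*0 - 0*1 = 0
y' = 14*1 + 0*0 = 14

(0, 14)


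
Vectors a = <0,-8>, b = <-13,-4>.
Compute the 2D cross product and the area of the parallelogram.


cross = 0*(-4) + 8*(-13) = 0 - 104 = -104
Parallelogram area = |-104| = 104

cross = -104, parallelogram area = 104


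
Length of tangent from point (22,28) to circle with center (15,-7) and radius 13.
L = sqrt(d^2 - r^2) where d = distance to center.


d = sqrt((22-15)^2 + (28+ 7)^2) = sqrt(49+1225) = 35.6931
L = sqrt(1274.0000 - 169) = sqrt(1105.0000) = 33.2415

33.2415


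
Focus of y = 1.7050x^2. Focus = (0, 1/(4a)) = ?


a = 1.7050
4a = 6.8200
focus = (0, 1/6.8200) = (0, 0.1466)

Focus = (0, 0.1466)


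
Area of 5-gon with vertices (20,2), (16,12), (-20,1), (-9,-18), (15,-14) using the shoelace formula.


sum(xi*y_{i+1}) = 20*12 + 16*1 - 20*(-18) - 9*(-14) + 15*2 = 772
sum(yi*x_{i+1}) = 2*16 + 12*(-20) + 1*(-9) - 18*15 - 14*20 = -767
Area = |772 + 767|/2 = 1539/2 = 769.5000

769.5000 sq units


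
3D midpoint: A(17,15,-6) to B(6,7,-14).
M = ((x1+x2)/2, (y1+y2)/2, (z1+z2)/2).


Mx = (17+6)/2 = 11.5000
My = (15+7)/2 = 11.0000
Mz = (-6- 14)/2 = -10.0000

M = (11.5000, 11.0000, -10.0000)


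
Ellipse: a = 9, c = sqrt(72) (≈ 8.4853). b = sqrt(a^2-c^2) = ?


b^2 = 9^2 - (sqrt(72))^2 = 81 - 72 = 9
b = sqrt(9) = 3

b = 3


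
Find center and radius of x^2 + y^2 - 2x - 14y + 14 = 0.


h = -D/2 = 2/2 = 1
k = -E/2 = 14/2 = 7
r^2 = h^2 + k^2 - F = 1 + 49 - 14 = 36
r = 6

Center (1, 7), radius = 6


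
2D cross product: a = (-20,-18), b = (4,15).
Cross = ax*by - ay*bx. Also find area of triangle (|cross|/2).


cross = -20*15 + 18*4 = -300 + 72 = -228
Triangle area = |-228|/2 = 228/2 = 114.0000

cross = -228, triangle area = 114.0000


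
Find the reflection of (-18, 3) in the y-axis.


Reflection rule for y-axis: (-x, y)
(-18, 3) -> (18, 3)

(18, 3)


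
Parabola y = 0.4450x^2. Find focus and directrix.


a = 0.4450
1/(4a) = 0.5618
Focus = (0, 0.5618)
Directrix: y = -0.5618

Focus = (0, 0.5618), Directrix: y = -0.5618


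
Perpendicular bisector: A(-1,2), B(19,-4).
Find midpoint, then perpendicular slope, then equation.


Midpoint = (9, -1)
Slope of AB = dy/dx = -6/20 = -0.3000
Perp slope = -dx/dy = 20/6 = 3.3333
b = My - (perp slope)*Mx = -1 + (20*9)/(-6) = -1 - 30.0000 = -31.0000

y = 3.3333x - 31.0000


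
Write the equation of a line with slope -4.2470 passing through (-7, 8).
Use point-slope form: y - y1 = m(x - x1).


y - 8 = -4.2470(x + 7)
y = -4.2470x + 8 + 4.2470*(-7)
y = -4.2470x - 21.7290

y = -4.2470x - 21.7290


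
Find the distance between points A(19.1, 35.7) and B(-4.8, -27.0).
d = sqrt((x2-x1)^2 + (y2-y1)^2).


dx = -4.8 - 19.1 = -23.9
dy = -27.0 - 35.7 = -62.7
d = sqrt(571.21 + 3931.29) = sqrt(4502.5) = 67.1007

67.1007


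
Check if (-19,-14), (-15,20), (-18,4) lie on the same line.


-19*(20-4) - 15*(4+ 14) - 18*(-14-20)
= -304 - 270 + 612 = 38

No, not collinear (determinant = 38)


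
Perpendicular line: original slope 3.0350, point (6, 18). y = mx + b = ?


Perpendicular slope = -1/m1 = -1/3.0350 = -0.3295
b2 = y0 - m2*x0 = 18 + 6/3.0350 = 18 + 1.9769 = 19.9769

y = -0.3295x + 19.9769


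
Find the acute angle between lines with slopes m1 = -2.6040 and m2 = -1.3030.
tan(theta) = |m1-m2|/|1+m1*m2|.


m1-m2 = -1.301
1+m1*m2 = 4.393012
tan(theta) = |-1.301/4.393012| = 0.296152
theta = arctan(|-1.301/4.393012|) = 16.4968 degrees (acute angle)

16.4968 degrees


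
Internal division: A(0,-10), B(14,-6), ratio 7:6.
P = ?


Px = (7*14 + 6*0)/13 = 98/13 = 7.5385
Py = (7*(-6) + 6*(-10))/13 = -102/13 = -7.8462

P = (7.5385, -7.8462)


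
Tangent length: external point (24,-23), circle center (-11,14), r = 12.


d = sqrt((24+ 11)^2 + (-23-14)^2) = sqrt(1225+1369) = 50.9313
L = sqrt(2594.0000 - 144) = sqrt(2450.0000) = 49.4975

49.4975


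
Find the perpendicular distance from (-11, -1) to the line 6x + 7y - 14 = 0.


|6*(-11) + 7*(-1) - 14| = |-87| = 87
sqrt(36 + 49) = sqrt(85) = 9.2195
d = 87/sqrt(85) = 9.4365

9.4365


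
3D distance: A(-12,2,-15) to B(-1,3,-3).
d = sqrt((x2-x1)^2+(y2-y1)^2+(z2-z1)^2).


dx=11, dy=1, dz=12
d = sqrt(121+1+144) = sqrt(266) = 16.3095

16.3095


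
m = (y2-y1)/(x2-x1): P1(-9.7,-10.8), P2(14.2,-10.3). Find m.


dy = -10.3 + 10.8 = 0.5
dx = 14.2 + 9.7 = 23.9
m = 0.5/23.9 = 0.0209

m = 0.0209


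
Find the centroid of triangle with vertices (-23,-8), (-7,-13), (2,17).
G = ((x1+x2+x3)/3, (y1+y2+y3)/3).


Gx = (-23- 7+2)/3 = -28/3 = -9.3333
Gy = (-8- 13+17)/3 = -4/3 = -1.3333

G = (-9.3333, -1.3333)


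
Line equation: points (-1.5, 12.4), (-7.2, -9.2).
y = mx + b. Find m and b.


m = (-21.6)/(-5.7) = 3.7895
b = y1 - m*x1 = 12.4 - (-21.6*(-1.5))/(-5.7) = 12.4 + 5.6842 = 18.0842

y = 3.7895x + 18.0842


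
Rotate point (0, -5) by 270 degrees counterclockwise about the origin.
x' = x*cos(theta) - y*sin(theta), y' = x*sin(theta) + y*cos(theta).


cos(270) = 0, sin(270) = -1
x' = 0*0 + 5*(-1) = -5
y' = 0*(-1) - 5*0 = 0

(-5, 0)


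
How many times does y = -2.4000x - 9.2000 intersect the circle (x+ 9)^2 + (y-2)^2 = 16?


Substitute y = -2.4000x - 9.2000: (x+ 9)^2 + (-2.4000x- 9.2000-2)^2 = 16
Expand to Ax^2 + Bx + C = 0, where b-k = -11.2
A = 1+m^2 = 6.76
B = 2(m(b-k) - h) = 2(-2.4000*(-11.2) + 9) = 71.76
C = h^2 + (b-k)^2 - r^2 = 81 + 125.44 - 16 = 190.44
disc = B^2-4AC = 5149.4976 - 5149.4976 = 0
disc = 0

1 intersection point (tangent)


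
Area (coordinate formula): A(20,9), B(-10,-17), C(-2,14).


20*(-17-14) = -620
-10*(14-9) = -50
-2*(9+ 17) = -52
sum = -722
Area = |-722|/2 = 361.0000

361.0000 sq units


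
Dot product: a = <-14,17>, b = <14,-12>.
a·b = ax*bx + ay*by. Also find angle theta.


a·b = -14*14 + 17*(-12) = -196 - 204 = -400
|a| = sqrt(196+289) = 22.0227
|b| = sqrt(196+144) = 18.4391
cos(theta) = -400/(sqrt(485)*sqrt(340)) = -400/sqrt(164900) = -0.985030
theta = arccos(-400/sqrt(164900)) = 170.0738 degrees

a·b = -400, theta = 170.0738 deg
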